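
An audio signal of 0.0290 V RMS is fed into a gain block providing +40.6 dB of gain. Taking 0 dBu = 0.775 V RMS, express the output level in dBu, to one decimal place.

+12.1 dBu

Input level: 20·log₁₀(0.0290/0.775) = -28.54 dBu.
Output: -28.54 + 40.6 = +12.1 dBu.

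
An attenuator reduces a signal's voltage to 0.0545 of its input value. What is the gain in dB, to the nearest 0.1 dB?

-25.3 dB

Voltage is an amplitude quantity, so gain = 20·log₁₀(V_out/V_in).
20·log₁₀(0.0545) = -25.3 dB.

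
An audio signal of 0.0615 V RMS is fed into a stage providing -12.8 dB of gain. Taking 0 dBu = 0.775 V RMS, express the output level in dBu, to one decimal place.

-34.8 dBu

Input level: 20·log₁₀(0.0615/0.775) = -22.01 dBu.
Output: -22.01 − 12.8 = -34.8 dBu.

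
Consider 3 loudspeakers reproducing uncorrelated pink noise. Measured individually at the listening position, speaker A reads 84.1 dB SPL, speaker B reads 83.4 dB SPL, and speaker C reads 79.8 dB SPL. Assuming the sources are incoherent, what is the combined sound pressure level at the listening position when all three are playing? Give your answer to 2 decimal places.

Uncorrelated sources add in intensity (power), not in dB.
L_total = 10·log₁₀(10^(84.1/10) + 10^(83.4/10) + 10^(79.8/10)) = 10·log₁₀(571300000) = 87.57 dB SPL.

87.57 dB SPL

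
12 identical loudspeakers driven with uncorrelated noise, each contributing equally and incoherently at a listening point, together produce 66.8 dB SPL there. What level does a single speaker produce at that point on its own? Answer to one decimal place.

56.0 dB SPL

12 equal incoherent sources add 10·log₁₀(12) = 10.79 dB over one source.
L_one = 66.8 − 10.79 = 56.0 dB SPL.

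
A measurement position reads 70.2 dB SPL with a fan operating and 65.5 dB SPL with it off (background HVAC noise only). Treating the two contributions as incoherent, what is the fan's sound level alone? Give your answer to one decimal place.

Background correction is a power subtraction:
L_src = 10·log₁₀(10^(70.2/10) − 10^(65.5/10)) = 10·log₁₀(6923000) = 68.4 dB SPL.

68.4 dB SPL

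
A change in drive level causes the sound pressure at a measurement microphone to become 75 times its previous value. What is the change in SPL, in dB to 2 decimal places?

37.50 dB

Sound pressure is an amplitude quantity: ΔL = 20·log₁₀(p₂/p₁).
20·log₁₀(75) = 37.50 dB.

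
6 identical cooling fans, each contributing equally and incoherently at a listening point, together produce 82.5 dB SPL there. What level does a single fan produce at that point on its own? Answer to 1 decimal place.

74.7 dB SPL

6 equal incoherent sources add 10·log₁₀(6) = 7.78 dB over one source.
L_one = 82.5 − 7.78 = 74.7 dB SPL.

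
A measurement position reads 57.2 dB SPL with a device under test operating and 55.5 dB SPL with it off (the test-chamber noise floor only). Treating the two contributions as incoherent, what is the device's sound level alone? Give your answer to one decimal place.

Remove the background by subtracting linear intensities:
L_src = 10·log₁₀(10^(57.2/10) − 10^(55.5/10)) = 10·log₁₀(170000) = 52.3 dB SPL.

52.3 dB SPL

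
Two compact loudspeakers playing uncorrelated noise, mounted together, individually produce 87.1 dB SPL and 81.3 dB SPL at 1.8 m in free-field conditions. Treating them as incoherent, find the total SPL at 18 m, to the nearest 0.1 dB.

68.1 dB SPL

Combined at 1.8 m: 10·log₁₀(10^(87.1/10)+10^(81.3/10)) = 88.11 dB SPL.
Then apply −20·log₁₀(18/1.8) = -20.00 dB → 68.1 dB SPL.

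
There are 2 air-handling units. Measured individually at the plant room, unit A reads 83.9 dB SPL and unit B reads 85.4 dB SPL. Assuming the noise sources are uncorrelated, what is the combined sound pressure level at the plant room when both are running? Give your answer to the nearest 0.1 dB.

87.7 dB SPL

Incoherent sources sum as intensities:
L_total = 10·log₁₀(10^(83.9/10) + 10^(85.4/10)) = 10·log₁₀(592200000) = 87.7 dB SPL.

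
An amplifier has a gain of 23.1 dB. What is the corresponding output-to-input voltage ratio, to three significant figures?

14.3

Voltage ratio = 10^(dB/20).
10^(23.1/20) = 10^(1.155) = 14.3.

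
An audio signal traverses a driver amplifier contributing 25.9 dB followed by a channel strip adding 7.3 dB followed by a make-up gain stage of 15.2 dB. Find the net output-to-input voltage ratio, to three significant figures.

263

Net gain = 25.9 + 7.3 + 15.2 = 48.4 dB.
Voltage ratio = 10^(48.4/20) = 263.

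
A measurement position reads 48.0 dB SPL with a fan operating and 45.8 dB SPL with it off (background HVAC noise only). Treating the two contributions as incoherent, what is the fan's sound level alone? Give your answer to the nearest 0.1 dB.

Remove the background by subtracting linear intensities:
L_src = 10·log₁₀(10^(48.0/10) − 10^(45.8/10)) = 10·log₁₀(25080) = 44.0 dB SPL.

44.0 dB SPL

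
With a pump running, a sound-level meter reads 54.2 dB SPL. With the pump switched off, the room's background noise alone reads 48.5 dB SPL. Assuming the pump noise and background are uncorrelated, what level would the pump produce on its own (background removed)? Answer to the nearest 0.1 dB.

Background correction is a power subtraction:
L_src = 10·log₁₀(10^(54.2/10) − 10^(48.5/10)) = 10·log₁₀(192200) = 52.8 dB SPL.

52.8 dB SPL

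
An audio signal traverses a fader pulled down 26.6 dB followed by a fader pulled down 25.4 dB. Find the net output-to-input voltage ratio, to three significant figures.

Net gain = (−26.6) + (−25.4) = -52.0 dB.
Voltage ratio = 10^(-52.0/20) = 0.00251.

0.00251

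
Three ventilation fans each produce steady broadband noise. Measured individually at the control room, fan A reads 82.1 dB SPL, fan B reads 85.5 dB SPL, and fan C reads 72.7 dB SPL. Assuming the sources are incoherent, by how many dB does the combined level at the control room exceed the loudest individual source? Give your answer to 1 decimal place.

1.8 dB

Uncorrelated sources add in intensity (power), not in dB.
L_total = 10·log₁₀(10^(82.1/10) + 10^(85.5/10) + 10^(72.7/10)) = 87.29 dB SPL.
Excess over the loudest (85.5 dB): 87.29 − 85.5 = 1.8 dB.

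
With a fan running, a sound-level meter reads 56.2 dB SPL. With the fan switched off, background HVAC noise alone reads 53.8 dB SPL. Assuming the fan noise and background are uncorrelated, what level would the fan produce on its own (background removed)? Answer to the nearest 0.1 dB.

Background correction is a power subtraction:
L_src = 10·log₁₀(10^(56.2/10) − 10^(53.8/10)) = 10·log₁₀(177000) = 52.5 dB SPL.

52.5 dB SPL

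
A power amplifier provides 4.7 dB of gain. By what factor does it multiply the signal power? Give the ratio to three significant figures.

2.95

Power ratio = 10^(dB/10).
10^(4.7/10) = 10^(0.4700) = 2.95.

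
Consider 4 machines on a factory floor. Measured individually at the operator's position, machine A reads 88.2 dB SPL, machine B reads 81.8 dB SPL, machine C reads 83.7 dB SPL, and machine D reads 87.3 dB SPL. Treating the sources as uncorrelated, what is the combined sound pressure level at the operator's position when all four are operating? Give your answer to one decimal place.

Uncorrelated sources add in intensity (power), not in dB.
L_total = 10·log₁₀(10^(88.2/10) + 10^(81.8/10) + 10^(83.7/10) + 10^(87.3/10)) = 10·log₁₀(1584000000) = 92.0 dB SPL.

92.0 dB SPL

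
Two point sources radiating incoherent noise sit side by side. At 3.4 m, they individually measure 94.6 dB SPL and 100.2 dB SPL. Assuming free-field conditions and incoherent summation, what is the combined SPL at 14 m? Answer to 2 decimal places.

Combined at 3.4 m: 10·log₁₀(10^(94.6/10)+10^(100.2/10)) = 101.257 dB SPL.
Then apply −20·log₁₀(14/3.4) = -12.293 dB → 88.96 dB SPL.

88.96 dB SPL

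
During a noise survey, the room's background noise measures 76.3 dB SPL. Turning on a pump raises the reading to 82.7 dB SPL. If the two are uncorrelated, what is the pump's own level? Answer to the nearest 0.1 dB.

81.6 dB SPL

Remove the background by subtracting linear intensities:
L_src = 10·log₁₀(10^(82.7/10) − 10^(76.3/10)) = 10·log₁₀(143600000) = 81.6 dB SPL.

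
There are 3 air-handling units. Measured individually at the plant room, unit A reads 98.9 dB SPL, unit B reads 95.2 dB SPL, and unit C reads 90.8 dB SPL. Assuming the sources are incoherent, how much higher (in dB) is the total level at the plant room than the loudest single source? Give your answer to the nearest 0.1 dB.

2.0 dB

Add the sources as powers (linear), then convert back to dB:
L_total = 10·log₁₀(10^(98.9/10) + 10^(95.2/10) + 10^(90.8/10)) = 100.89 dB SPL.
Excess over the loudest (98.9 dB): 100.89 − 98.9 = 2.0 dB.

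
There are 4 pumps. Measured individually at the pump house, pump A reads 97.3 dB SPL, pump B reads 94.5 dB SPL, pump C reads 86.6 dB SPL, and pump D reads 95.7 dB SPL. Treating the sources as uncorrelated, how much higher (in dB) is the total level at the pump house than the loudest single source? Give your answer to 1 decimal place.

3.6 dB

Incoherent sources sum as intensities:
L_total = 10·log₁₀(10^(97.3/10) + 10^(94.5/10) + 10^(86.6/10) + 10^(95.7/10)) = 100.92 dB SPL.
Excess over the loudest (97.3 dB): 100.92 − 97.3 = 3.6 dB.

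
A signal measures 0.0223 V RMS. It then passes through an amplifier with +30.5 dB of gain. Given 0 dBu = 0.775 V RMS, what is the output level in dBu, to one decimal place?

Input level: 20·log₁₀(0.0223/0.775) = -30.82 dBu.
Output: -30.82 + 30.5 = -0.3 dBu.

-0.3 dBu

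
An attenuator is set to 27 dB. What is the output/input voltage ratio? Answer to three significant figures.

Voltage ratio = 10^(dB/20).
10^(-27/20) = 10^(-1.350) = 0.0447.

0.0447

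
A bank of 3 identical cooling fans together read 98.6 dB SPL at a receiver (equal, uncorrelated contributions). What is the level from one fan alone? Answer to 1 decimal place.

93.8 dB SPL

3 equal incoherent sources add 10·log₁₀(3) = 4.77 dB over one source.
L_one = 98.6 − 4.77 = 93.8 dB SPL.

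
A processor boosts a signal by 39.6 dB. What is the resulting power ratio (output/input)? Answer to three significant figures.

Power ratio = 10^(dB/10).
10^(39.6/10) = 10^(3.960) = 9120.

9120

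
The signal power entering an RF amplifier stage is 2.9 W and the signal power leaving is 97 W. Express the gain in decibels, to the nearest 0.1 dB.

Power is a power quantity, so gain = 10·log₁₀(P_out/P_in).
10·log₁₀(97/2.9) = 10·log₁₀(33.45) = 15.2 dB.

15.2 dB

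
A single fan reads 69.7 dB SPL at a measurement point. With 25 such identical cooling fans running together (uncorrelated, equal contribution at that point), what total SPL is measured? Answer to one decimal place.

25 equal incoherent sources raise the level by 10·log₁₀(25) = 13.98 dB.
L_total = 69.7 + 13.98 = 83.7 dB SPL.

83.7 dB SPL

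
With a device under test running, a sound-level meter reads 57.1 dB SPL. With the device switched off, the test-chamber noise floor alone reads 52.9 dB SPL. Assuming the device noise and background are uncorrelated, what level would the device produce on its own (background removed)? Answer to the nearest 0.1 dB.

Remove the background by subtracting linear intensities:
L_src = 10·log₁₀(10^(57.1/10) − 10^(52.9/10)) = 10·log₁₀(317900) = 55.0 dB SPL.

55.0 dB SPL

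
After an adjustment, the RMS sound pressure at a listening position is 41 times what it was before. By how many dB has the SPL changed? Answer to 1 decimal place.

Sound pressure is an amplitude quantity: ΔL = 20·log₁₀(p₂/p₁).
20·log₁₀(41) = 32.3 dB.

32.3 dB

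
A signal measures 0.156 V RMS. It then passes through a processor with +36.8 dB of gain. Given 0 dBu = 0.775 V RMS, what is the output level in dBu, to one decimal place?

Input level: 20·log₁₀(0.156/0.775) = -13.92 dBu.
Output: -13.92 + 36.8 = +22.9 dBu.

+22.9 dBu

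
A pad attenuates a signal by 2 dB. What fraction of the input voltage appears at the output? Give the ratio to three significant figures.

0.794

Voltage ratio = 10^(dB/20).
10^(-2/20) = 10^(-0.1000) = 0.794.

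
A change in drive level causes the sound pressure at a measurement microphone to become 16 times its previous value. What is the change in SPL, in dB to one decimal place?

SPL change from a pressure ratio uses the 20·log₁₀ form:
20·log₁₀(16) = 24.1 dB.

24.1 dB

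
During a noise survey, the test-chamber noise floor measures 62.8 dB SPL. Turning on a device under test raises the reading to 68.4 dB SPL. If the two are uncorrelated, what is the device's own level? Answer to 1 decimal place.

Background correction is a power subtraction:
L_src = 10·log₁₀(10^(68.4/10) − 10^(62.8/10)) = 10·log₁₀(5013000) = 67.0 dB SPL.

67.0 dB SPL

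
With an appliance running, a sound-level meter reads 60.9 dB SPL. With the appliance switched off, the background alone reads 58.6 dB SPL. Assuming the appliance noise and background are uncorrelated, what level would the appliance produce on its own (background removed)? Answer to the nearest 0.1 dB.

Remove the background by subtracting linear intensities:
L_src = 10·log₁₀(10^(60.9/10) − 10^(58.6/10)) = 10·log₁₀(505800) = 57.0 dB SPL.

57.0 dB SPL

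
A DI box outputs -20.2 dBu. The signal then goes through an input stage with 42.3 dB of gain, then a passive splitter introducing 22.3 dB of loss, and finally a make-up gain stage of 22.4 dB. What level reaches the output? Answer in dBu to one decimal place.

+22.2 dBu

Cascaded gains and losses add directly in dB.
-20.2 + 42.3 − 22.3 + 22.4 = +22.2 dBu.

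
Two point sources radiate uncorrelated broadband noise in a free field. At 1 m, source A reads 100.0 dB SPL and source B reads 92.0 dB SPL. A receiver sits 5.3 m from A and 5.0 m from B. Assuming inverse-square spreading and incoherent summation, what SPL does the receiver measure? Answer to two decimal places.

At the listener: L_A = 100.0 − 20·log₁₀(5.3) = 85.514 dB; L_B = 92.0 − 20·log₁₀(5.0) = 78.021 dB.
Combined: 10·log₁₀(10^(85.514/10)+10^(78.021/10)) = 86.23 dB SPL.

86.23 dB SPL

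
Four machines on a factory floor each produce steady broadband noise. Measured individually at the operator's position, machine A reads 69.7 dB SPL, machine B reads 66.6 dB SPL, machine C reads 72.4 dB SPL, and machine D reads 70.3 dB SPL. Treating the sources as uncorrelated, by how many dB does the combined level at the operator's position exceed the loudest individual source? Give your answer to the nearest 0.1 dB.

3.8 dB

Add the sources as powers (linear), then convert back to dB:
L_total = 10·log₁₀(10^(69.7/10) + 10^(66.6/10) + 10^(72.4/10) + 10^(70.3/10)) = 76.23 dB SPL.
Excess over the loudest (72.4 dB): 76.23 − 72.4 = 3.8 dB.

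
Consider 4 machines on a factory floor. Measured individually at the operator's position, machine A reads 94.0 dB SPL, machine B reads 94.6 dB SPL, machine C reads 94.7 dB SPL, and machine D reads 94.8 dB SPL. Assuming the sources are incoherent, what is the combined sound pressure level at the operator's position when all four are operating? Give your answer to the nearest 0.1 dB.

Add the sources as powers (linear), then convert back to dB:
L_total = 10·log₁₀(10^(94.0/10) + 10^(94.6/10) + 10^(94.7/10) + 10^(94.8/10)) = 10·log₁₀(11367000000) = 100.6 dB SPL.

100.6 dB SPL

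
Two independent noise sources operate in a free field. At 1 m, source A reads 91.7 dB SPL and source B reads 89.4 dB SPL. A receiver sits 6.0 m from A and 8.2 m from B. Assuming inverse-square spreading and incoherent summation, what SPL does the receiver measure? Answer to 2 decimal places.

77.33 dB SPL

At the listener: L_A = 91.7 − 20·log₁₀(6.0) = 76.137 dB; L_B = 89.4 − 20·log₁₀(8.2) = 71.124 dB.
Combined: 10·log₁₀(10^(76.137/10)+10^(71.124/10)) = 77.33 dB SPL.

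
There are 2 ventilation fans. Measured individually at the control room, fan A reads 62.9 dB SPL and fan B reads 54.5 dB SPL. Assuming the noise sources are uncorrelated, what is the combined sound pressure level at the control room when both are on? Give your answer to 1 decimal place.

63.5 dB SPL

Incoherent sources sum as intensities:
L_total = 10·log₁₀(10^(62.9/10) + 10^(54.5/10)) = 10·log₁₀(2232000) = 63.5 dB SPL.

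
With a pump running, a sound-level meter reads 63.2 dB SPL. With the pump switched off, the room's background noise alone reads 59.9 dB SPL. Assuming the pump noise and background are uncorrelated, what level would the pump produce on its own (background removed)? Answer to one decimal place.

60.5 dB SPL

Background correction is a power subtraction:
L_src = 10·log₁₀(10^(63.2/10) − 10^(59.9/10)) = 10·log₁₀(1112000) = 60.5 dB SPL.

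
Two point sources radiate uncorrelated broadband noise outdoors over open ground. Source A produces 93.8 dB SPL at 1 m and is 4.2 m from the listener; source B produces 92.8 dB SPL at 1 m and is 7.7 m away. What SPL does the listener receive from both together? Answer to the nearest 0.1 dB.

82.3 dB SPL

At the listener: L_A = 93.8 − 20·log₁₀(4.2) = 81.34 dB; L_B = 92.8 − 20·log₁₀(7.7) = 75.07 dB.
Combined: 10·log₁₀(10^(81.34/10)+10^(75.07/10)) = 82.3 dB SPL.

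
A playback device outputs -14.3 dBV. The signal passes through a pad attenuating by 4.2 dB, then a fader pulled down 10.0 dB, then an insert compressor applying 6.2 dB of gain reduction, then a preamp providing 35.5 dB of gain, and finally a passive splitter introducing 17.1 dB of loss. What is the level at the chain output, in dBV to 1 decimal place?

-16.3 dBV

Gain stages sum in dB:
-14.3 − 4.2 − 10.0 − 6.2 + 35.5 − 17.1 = -16.3 dBV.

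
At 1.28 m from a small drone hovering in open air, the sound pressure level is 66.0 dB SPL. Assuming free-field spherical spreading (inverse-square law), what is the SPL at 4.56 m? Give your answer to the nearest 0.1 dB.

55.0 dB SPL

Inverse-square spreading gives ΔL = −20·log₁₀(d₂/d₁).
ΔL = −20·log₁₀(4.56/1.28) = -11.04 dB, so L₂ = 66.0 + (-11.04) = 55.0 dB SPL.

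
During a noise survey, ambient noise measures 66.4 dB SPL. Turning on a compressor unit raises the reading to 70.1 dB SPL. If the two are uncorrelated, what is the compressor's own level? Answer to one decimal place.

Remove the background by subtracting linear intensities:
L_src = 10·log₁₀(10^(70.1/10) − 10^(66.4/10)) = 10·log₁₀(5868000) = 67.7 dB SPL.

67.7 dB SPL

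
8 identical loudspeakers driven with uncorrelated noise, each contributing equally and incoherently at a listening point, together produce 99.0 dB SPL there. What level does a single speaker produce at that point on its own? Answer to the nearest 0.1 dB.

8 equal incoherent sources add 10·log₁₀(8) = 9.03 dB over one source.
L_one = 99.0 − 9.03 = 90.0 dB SPL.

90.0 dB SPL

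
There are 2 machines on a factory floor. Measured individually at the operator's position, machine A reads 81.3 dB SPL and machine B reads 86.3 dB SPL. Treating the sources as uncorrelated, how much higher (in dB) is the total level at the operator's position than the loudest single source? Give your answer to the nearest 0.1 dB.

1.2 dB

Incoherent sources sum as intensities:
L_total = 10·log₁₀(10^(81.3/10) + 10^(86.3/10)) = 87.49 dB SPL.
Excess over the loudest (86.3 dB): 87.49 − 86.3 = 1.2 dB.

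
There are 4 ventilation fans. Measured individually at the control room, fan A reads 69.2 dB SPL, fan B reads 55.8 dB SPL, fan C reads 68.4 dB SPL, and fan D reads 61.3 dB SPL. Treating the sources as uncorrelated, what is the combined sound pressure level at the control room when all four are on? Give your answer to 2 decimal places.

72.30 dB SPL

Add the sources as powers (linear), then convert back to dB:
L_total = 10·log₁₀(10^(69.2/10) + 10^(55.8/10) + 10^(68.4/10) + 10^(61.3/10)) = 10·log₁₀(16970000) = 72.30 dB SPL.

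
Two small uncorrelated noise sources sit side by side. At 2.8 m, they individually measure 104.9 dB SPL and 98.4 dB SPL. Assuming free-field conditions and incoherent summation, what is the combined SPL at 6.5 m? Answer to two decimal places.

Combined at 2.8 m: 10·log₁₀(10^(104.9/10)+10^(98.4/10)) = 105.777 dB SPL.
Then apply −20·log₁₀(6.5/2.8) = -7.315 dB → 98.46 dB SPL.

98.46 dB SPL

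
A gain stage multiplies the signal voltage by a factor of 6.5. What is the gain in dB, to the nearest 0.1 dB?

Voltage ratio → dB uses the 20·log₁₀ form:
20·log₁₀(6.5) = 16.3 dB.

16.3 dB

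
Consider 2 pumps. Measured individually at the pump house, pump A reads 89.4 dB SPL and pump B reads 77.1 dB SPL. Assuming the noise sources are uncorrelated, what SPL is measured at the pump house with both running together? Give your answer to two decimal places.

89.65 dB SPL

Add the sources as powers (linear), then convert back to dB:
L_total = 10·log₁₀(10^(89.4/10) + 10^(77.1/10)) = 10·log₁₀(922200000) = 89.65 dB SPL.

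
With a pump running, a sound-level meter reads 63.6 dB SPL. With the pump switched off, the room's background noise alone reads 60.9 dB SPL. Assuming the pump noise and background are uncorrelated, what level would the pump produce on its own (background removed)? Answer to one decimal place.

60.3 dB SPL

Remove the background by subtracting linear intensities:
L_src = 10·log₁₀(10^(63.6/10) − 10^(60.9/10)) = 10·log₁₀(1061000) = 60.3 dB SPL.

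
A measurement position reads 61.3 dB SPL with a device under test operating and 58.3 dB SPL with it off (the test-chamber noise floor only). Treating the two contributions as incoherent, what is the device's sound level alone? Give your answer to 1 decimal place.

Background correction is a power subtraction:
L_src = 10·log₁₀(10^(61.3/10) − 10^(58.3/10)) = 10·log₁₀(672900) = 58.3 dB SPL.

58.3 dB SPL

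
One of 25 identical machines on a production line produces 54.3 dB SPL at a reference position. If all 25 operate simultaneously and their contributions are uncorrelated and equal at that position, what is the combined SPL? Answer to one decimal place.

25 equal incoherent sources raise the level by 10·log₁₀(25) = 13.98 dB.
L_total = 54.3 + 13.98 = 68.3 dB SPL.

68.3 dB SPL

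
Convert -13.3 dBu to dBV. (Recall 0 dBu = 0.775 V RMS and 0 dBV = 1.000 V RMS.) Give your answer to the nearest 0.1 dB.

-15.5 dBV

The offset between the scales is 20·log₁₀(0.775/1.000) = −2.214 dB.
So dBV = -13.3 − 2.214 = -15.5 dBV.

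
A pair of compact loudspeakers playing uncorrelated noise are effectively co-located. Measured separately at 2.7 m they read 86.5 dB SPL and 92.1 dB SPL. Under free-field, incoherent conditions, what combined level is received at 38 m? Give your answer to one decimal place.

70.2 dB SPL

Combined at 2.7 m: 10·log₁₀(10^(86.5/10)+10^(92.1/10)) = 93.16 dB SPL.
Then apply −20·log₁₀(38/2.7) = -22.97 dB → 70.2 dB SPL.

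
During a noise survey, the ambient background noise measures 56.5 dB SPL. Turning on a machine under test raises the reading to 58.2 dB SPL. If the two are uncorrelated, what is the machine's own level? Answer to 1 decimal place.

Remove the background by subtracting linear intensities:
L_src = 10·log₁₀(10^(58.2/10) − 10^(56.5/10)) = 10·log₁₀(214000) = 53.3 dB SPL.

53.3 dB SPL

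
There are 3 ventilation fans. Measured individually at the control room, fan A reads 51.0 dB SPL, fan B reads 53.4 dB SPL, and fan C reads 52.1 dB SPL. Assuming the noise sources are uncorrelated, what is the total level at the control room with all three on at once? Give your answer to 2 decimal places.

57.05 dB SPL

Add the sources as powers (linear), then convert back to dB:
L_total = 10·log₁₀(10^(51.0/10) + 10^(53.4/10) + 10^(52.1/10)) = 10·log₁₀(506800) = 57.05 dB SPL.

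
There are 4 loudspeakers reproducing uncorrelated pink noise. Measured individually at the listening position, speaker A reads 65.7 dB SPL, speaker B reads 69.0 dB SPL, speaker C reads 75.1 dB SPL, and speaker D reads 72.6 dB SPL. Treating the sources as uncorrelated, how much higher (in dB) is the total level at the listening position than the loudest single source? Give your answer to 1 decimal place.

Add the sources as powers (linear), then convert back to dB:
L_total = 10·log₁₀(10^(65.7/10) + 10^(69.0/10) + 10^(75.1/10) + 10^(72.6/10)) = 77.94 dB SPL.
Excess over the loudest (75.1 dB): 77.94 − 75.1 = 2.8 dB.

2.8 dB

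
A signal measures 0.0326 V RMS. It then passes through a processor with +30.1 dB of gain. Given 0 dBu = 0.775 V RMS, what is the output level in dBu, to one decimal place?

Input level: 20·log₁₀(0.0326/0.775) = -27.52 dBu.
Output: -27.52 + 30.1 = +2.6 dBu.

+2.6 dBu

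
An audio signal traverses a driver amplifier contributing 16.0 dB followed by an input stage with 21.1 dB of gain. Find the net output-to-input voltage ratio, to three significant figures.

71.6

Net gain = 16.0 + 21.1 = 37.1 dB.
Voltage ratio = 10^(37.1/20) = 71.6.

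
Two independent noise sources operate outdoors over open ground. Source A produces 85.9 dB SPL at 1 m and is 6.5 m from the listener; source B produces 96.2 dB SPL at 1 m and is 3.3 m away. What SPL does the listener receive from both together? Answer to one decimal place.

At the listener: L_A = 85.9 − 20·log₁₀(6.5) = 69.64 dB; L_B = 96.2 − 20·log₁₀(3.3) = 85.83 dB.
Combined: 10·log₁₀(10^(69.64/10)+10^(85.83/10)) = 85.9 dB SPL.

85.9 dB SPL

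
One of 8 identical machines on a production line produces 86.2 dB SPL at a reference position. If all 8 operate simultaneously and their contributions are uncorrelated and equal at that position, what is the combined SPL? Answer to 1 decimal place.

95.2 dB SPL

8 equal incoherent sources raise the level by 10·log₁₀(8) = 9.03 dB.
L_total = 86.2 + 9.03 = 95.2 dB SPL.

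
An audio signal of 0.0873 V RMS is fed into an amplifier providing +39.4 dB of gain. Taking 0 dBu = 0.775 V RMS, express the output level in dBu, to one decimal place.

Input level: 20·log₁₀(0.0873/0.775) = -18.97 dBu.
Output: -18.97 + 39.4 = +20.4 dBu.

+20.4 dBu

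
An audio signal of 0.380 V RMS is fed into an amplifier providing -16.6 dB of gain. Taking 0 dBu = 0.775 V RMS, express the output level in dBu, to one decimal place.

-22.8 dBu

Input level: 20·log₁₀(0.380/0.775) = -6.19 dBu.
Output: -6.19 − 16.6 = -22.8 dBu.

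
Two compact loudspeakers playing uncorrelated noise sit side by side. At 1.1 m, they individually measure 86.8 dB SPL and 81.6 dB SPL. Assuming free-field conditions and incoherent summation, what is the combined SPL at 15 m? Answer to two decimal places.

65.25 dB SPL

Combined at 1.1 m: 10·log₁₀(10^(86.8/10)+10^(81.6/10)) = 87.946 dB SPL.
Then apply −20·log₁₀(15/1.1) = -22.694 dB → 65.25 dB SPL.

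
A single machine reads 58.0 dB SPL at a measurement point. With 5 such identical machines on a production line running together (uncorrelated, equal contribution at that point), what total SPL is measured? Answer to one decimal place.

65.0 dB SPL

5 equal incoherent sources raise the level by 10·log₁₀(5) = 6.99 dB.
L_total = 58.0 + 6.99 = 65.0 dB SPL.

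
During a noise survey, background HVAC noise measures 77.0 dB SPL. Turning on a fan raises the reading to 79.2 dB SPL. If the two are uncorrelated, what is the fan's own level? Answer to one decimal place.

75.2 dB SPL

Remove the background by subtracting linear intensities:
L_src = 10·log₁₀(10^(79.2/10) − 10^(77.0/10)) = 10·log₁₀(33060000) = 75.2 dB SPL.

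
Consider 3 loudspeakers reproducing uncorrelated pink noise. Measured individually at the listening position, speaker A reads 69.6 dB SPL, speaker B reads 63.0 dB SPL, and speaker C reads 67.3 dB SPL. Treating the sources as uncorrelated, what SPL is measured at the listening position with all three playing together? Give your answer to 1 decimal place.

Uncorrelated sources add in intensity (power), not in dB.
L_total = 10·log₁₀(10^(69.6/10) + 10^(63.0/10) + 10^(67.3/10)) = 10·log₁₀(16490000) = 72.2 dB SPL.

72.2 dB SPL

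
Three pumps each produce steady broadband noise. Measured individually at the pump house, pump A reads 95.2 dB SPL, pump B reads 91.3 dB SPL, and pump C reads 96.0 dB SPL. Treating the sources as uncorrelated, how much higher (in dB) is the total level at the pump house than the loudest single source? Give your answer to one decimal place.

3.4 dB

Add the sources as powers (linear), then convert back to dB:
L_total = 10·log₁₀(10^(95.2/10) + 10^(91.3/10) + 10^(96.0/10)) = 99.37 dB SPL.
Excess over the loudest (96.0 dB): 99.37 − 96.0 = 3.4 dB.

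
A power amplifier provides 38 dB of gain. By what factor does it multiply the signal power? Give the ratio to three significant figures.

Power ratio = 10^(dB/10).
10^(38/10) = 10^(3.800) = 6310.

6310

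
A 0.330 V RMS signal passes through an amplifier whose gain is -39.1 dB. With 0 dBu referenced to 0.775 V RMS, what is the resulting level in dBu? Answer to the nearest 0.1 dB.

-46.5 dBu

Input level: 20·log₁₀(0.330/0.775) = -7.42 dBu.
Output: -7.42 − 39.1 = -46.5 dBu.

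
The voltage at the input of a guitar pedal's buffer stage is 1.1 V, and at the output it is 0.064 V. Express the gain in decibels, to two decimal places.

Voltage is an amplitude quantity, so gain = 20·log₁₀(V_out/V_in).
20·log₁₀(0.064/1.1) = 20·log₁₀(0.05818) = -24.70 dB.

-24.70 dB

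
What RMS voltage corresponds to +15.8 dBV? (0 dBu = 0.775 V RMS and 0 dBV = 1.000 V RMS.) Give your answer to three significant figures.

V = 1.000 V × 10^(+15.8/20).
= 1.000 × 6.166 = 6.17 V.

6.17 V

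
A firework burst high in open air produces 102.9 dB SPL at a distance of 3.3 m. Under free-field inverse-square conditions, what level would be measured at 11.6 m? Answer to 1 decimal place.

92.0 dB SPL

Inverse-square spreading gives ΔL = −20·log₁₀(d₂/d₁).
ΔL = −20·log₁₀(11.6/3.3) = -10.92 dB, so L₂ = 102.9 + (-10.92) = 92.0 dB SPL.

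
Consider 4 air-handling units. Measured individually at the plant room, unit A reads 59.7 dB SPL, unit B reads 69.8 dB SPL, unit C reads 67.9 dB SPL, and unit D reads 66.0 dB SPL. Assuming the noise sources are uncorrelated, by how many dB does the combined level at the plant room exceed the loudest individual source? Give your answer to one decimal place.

Add the sources as powers (linear), then convert back to dB:
L_total = 10·log₁₀(10^(59.7/10) + 10^(69.8/10) + 10^(67.9/10) + 10^(66.0/10)) = 73.15 dB SPL.
Excess over the loudest (69.8 dB): 73.15 − 69.8 = 3.3 dB.

3.3 dB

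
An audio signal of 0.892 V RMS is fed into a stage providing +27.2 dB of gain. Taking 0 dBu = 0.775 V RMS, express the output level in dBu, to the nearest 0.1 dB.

Input level: 20·log₁₀(0.892/0.775) = 1.22 dBu.
Output: 1.22 + 27.2 = +28.4 dBu.

+28.4 dBu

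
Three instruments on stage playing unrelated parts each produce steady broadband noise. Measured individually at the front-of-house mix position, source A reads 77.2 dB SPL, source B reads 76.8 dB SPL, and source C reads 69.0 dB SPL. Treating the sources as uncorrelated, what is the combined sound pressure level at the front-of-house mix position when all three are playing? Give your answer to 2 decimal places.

80.35 dB SPL

Uncorrelated sources add in intensity (power), not in dB.
L_total = 10·log₁₀(10^(77.2/10) + 10^(76.8/10) + 10^(69.0/10)) = 10·log₁₀(108300000) = 80.35 dB SPL.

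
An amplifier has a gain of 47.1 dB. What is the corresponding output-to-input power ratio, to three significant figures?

51300

Power ratio = 10^(dB/10).
10^(47.1/10) = 10^(4.710) = 51300.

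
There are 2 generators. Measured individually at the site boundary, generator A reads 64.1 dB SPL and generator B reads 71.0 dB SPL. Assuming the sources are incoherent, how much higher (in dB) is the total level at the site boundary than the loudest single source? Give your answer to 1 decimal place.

Incoherent sources sum as intensities:
L_total = 10·log₁₀(10^(64.1/10) + 10^(71.0/10)) = 71.81 dB SPL.
Excess over the loudest (71.0 dB): 71.81 − 71.0 = 0.8 dB.

0.8 dB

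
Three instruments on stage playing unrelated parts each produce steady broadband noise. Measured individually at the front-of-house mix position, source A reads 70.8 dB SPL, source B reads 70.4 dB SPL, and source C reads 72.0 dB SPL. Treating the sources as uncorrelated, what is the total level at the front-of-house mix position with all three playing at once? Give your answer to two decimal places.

Incoherent sources sum as intensities:
L_total = 10·log₁₀(10^(70.8/10) + 10^(70.4/10) + 10^(72.0/10)) = 10·log₁₀(38840000) = 75.89 dB SPL.

75.89 dB SPL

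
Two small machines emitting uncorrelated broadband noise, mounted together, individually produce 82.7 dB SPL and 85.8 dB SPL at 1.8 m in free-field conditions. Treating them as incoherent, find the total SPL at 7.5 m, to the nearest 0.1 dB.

75.1 dB SPL

Combined at 1.8 m: 10·log₁₀(10^(82.7/10)+10^(85.8/10)) = 87.53 dB SPL.
Then apply −20·log₁₀(7.5/1.8) = -12.40 dB → 75.1 dB SPL.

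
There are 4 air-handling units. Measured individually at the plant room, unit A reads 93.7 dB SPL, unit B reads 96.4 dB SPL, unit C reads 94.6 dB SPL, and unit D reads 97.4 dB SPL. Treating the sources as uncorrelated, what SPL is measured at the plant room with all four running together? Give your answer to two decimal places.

101.79 dB SPL

Incoherent sources sum as intensities:
L_total = 10·log₁₀(10^(93.7/10) + 10^(96.4/10) + 10^(94.6/10) + 10^(97.4/10)) = 10·log₁₀(15089000000) = 101.79 dB SPL.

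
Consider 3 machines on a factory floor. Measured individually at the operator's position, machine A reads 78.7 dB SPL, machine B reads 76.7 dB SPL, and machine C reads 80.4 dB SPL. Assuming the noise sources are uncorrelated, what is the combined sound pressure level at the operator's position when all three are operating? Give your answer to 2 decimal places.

83.63 dB SPL

Add the sources as powers (linear), then convert back to dB:
L_total = 10·log₁₀(10^(78.7/10) + 10^(76.7/10) + 10^(80.4/10)) = 10·log₁₀(230600000) = 83.63 dB SPL.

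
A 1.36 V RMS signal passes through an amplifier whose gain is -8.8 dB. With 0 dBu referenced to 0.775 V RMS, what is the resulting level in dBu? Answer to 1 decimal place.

-3.9 dBu

Input level: 20·log₁₀(1.36/0.775) = 4.88 dBu.
Output: 4.88 − 8.8 = -3.9 dBu.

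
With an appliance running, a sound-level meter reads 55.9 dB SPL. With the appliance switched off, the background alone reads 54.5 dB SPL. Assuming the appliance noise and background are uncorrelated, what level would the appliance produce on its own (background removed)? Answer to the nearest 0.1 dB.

Subtract intensities: L_src = 10·log₁₀(10^(L_total/10) − 10^(L_bg/10)).
L_src = 10·log₁₀(10^(55.9/10) − 10^(54.5/10)) = 10·log₁₀(107200) = 50.3 dB SPL.

50.3 dB SPL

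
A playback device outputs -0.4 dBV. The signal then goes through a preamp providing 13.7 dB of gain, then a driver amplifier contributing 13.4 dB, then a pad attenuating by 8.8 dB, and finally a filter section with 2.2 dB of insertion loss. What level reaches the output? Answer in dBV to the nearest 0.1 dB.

+15.7 dBV

Cascaded gains and losses add directly in dB.
-0.4 + 13.7 + 13.4 − 8.8 − 2.2 = +15.7 dBV.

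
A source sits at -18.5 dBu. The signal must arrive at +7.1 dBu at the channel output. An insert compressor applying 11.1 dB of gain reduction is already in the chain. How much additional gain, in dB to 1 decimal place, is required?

36.7 dB

The required make-up gain is the shortfall in the dB sum.
G = +7.1 − (-18.5) + 11.1 = 36.7 dB.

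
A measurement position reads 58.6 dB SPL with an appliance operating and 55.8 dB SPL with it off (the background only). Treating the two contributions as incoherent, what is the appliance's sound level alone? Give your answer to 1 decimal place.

55.4 dB SPL

Subtract intensities: L_src = 10·log₁₀(10^(L_total/10) − 10^(L_bg/10)).
L_src = 10·log₁₀(10^(58.6/10) − 10^(55.8/10)) = 10·log₁₀(344200) = 55.4 dB SPL.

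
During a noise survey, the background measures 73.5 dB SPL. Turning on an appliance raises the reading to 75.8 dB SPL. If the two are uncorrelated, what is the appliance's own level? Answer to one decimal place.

Remove the background by subtracting linear intensities:
L_src = 10·log₁₀(10^(75.8/10) − 10^(73.5/10)) = 10·log₁₀(15630000) = 71.9 dB SPL.

71.9 dB SPL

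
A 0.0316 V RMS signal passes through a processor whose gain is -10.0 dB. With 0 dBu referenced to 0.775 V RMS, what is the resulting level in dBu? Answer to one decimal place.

Input level: 20·log₁₀(0.0316/0.775) = -27.79 dBu.
Output: -27.79 − 10.0 = -37.8 dBu.

-37.8 dBu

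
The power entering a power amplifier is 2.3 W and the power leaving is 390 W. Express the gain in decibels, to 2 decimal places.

Power is a power quantity, so gain = 10·log₁₀(P_out/P_in).
10·log₁₀(390/2.3) = 10·log₁₀(169.6) = 22.29 dB.

22.29 dB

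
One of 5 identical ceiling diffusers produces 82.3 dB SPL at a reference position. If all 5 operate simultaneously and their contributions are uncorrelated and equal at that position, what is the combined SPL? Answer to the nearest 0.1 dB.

5 equal incoherent sources raise the level by 10·log₁₀(5) = 6.99 dB.
L_total = 82.3 + 6.99 = 89.3 dB SPL.

89.3 dB SPL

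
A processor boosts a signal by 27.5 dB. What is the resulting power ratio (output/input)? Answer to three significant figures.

Power ratio = 10^(dB/10).
10^(27.5/10) = 10^(2.750) = 562.

562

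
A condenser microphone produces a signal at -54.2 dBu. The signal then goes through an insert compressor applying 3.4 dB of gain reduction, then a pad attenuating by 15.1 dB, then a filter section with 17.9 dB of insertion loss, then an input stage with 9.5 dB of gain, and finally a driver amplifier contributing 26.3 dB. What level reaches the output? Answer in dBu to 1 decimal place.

Gain stages sum in dB:
-54.2 − 3.4 − 15.1 − 17.9 + 9.5 + 26.3 = -54.8 dBu.

-54.8 dBu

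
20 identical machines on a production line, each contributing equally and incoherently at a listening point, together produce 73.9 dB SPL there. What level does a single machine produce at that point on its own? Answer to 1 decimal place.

60.9 dB SPL

20 equal incoherent sources add 10·log₁₀(20) = 13.01 dB over one source.
L_one = 73.9 − 13.01 = 60.9 dB SPL.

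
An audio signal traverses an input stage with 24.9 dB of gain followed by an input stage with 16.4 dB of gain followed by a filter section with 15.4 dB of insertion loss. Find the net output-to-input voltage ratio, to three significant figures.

Net gain = 24.9 + 16.4 + (−15.4) = 25.9 dB.
Voltage ratio = 10^(25.9/20) = 19.7.

19.7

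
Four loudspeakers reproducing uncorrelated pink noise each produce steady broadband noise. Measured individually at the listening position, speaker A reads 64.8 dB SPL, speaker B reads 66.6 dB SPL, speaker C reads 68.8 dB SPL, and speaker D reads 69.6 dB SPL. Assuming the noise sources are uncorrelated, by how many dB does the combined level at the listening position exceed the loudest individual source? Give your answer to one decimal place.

Uncorrelated sources add in intensity (power), not in dB.
L_total = 10·log₁₀(10^(64.8/10) + 10^(66.6/10) + 10^(68.8/10) + 10^(69.6/10)) = 73.86 dB SPL.
Excess over the loudest (69.6 dB): 73.86 − 69.6 = 4.3 dB.

4.3 dB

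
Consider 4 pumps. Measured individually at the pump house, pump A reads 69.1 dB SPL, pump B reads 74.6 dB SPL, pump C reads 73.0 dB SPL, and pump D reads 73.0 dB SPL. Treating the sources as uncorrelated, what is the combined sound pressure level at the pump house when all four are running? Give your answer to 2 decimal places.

Uncorrelated sources add in intensity (power), not in dB.
L_total = 10·log₁₀(10^(69.1/10) + 10^(74.6/10) + 10^(73.0/10) + 10^(73.0/10)) = 10·log₁₀(76870000) = 78.86 dB SPL.

78.86 dB SPL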